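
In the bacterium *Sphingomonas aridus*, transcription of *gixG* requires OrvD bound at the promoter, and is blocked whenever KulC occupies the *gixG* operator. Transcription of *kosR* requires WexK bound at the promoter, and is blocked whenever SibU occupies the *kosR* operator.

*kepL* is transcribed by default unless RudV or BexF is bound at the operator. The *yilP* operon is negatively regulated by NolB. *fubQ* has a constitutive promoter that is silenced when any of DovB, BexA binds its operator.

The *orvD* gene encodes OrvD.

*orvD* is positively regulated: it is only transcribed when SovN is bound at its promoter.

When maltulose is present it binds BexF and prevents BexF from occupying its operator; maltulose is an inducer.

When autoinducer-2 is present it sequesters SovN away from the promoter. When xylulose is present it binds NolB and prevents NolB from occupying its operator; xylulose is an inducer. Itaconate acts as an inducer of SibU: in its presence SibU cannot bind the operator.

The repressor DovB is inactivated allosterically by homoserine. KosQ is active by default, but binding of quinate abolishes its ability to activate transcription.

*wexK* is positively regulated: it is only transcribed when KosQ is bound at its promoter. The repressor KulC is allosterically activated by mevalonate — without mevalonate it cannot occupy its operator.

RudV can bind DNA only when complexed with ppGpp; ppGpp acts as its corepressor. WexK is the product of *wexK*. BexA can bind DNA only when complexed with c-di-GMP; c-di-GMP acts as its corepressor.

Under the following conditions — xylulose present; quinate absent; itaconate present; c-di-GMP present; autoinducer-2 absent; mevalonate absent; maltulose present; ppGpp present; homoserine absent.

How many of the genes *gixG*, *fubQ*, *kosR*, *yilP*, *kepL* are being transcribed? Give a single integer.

3

Autoinducer-2 is absent, so SovN is active.
No repressor is bound and SovN is active, so *orvD* is transcribed.
So OrvD is produced and active.
Mevalonate is absent, so KulC is inactive.
No repressor is bound and OrvD is active, so *gixG* is transcribed.
→ *gixG* is ON.
Homoserine is absent, so DovB is active.
c-di-GMP is present, so BexA is active.
With repressor DovB bound, *fubQ* is not transcribed.
→ *fubQ* is OFF.
Itaconate is present, so SibU is inactive.
Quinate is absent, so KosQ is active.
No repressor is bound and KosQ is active, so *wexK* is transcribed.
So WexK is produced and active.
No repressor is bound and WexK is active, so *kosR* is transcribed.
→ *kosR* is ON.
Xylulose is present, so NolB is inactive.
With no repressor bound, *yilP* is transcribed.
→ *yilP* is ON.
ppGpp is present, so RudV is active.
Maltulose is present, so BexF is inactive.
With repressor RudV bound, *kepL* is not transcribed.
→ *kepL* is OFF.
3 of the 5 genes are transcribed.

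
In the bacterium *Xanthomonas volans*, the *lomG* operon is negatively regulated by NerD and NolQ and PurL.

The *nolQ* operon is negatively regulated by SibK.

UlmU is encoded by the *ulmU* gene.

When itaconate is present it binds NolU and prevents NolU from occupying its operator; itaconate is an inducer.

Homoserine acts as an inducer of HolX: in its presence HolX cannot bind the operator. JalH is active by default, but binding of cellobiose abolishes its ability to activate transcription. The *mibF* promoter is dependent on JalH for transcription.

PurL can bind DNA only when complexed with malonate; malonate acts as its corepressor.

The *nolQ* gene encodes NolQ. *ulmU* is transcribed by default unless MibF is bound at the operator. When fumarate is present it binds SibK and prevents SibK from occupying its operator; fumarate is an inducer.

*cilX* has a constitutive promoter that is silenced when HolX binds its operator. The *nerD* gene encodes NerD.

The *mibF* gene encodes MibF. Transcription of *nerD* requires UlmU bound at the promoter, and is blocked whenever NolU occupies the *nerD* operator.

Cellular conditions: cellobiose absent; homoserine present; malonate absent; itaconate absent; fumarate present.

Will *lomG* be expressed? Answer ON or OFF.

OFF

Cellobiose is absent, so JalH is active.
No repressor is bound and JalH is active, so *mibF* is transcribed.
So MibF is produced and active.
With repressor MibF bound, *ulmU* is not transcribed.
So UlmU is not produced.
Itaconate is absent, so NolU is active.
With repressor NolU bound, *nerD* is not transcribed.
So NerD is not produced.
Fumarate is present, so SibK is inactive.
With no repressor bound, *nolQ* is transcribed.
So NolQ is produced and active.
Malonate is absent, so PurL is inactive.
With repressor NolQ bound, *lomG* is not transcribed.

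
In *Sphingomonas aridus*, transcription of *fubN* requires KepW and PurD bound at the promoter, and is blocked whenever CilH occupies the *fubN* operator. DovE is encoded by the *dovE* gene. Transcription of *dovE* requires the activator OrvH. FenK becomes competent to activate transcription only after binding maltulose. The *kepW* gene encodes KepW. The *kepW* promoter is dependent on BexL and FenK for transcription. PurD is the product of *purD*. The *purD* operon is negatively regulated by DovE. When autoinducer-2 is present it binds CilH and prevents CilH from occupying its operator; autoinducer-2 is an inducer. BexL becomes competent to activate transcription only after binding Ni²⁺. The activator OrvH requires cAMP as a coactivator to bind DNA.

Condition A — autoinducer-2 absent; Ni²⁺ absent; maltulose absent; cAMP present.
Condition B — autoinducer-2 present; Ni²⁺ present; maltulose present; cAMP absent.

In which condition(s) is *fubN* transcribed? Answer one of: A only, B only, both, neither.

Condition A:
Autoinducer-2 is absent, so CilH is active.
Ni²⁺ is absent, so BexL is inactive.
Maltulose is absent, so FenK is inactive.
Required activator BexL is absent, so *kepW* is not transcribed.
So KepW is not produced.
cAMP is present, so OrvH is active.
No repressor is bound and OrvH is active, so *dovE* is transcribed.
So DovE is produced and active.
With repressor DovE bound, *purD* is not transcribed.
So PurD is not produced.
With repressor CilH bound, *fubN* is not transcribed.
→ *fubN* is OFF in A.
Condition B:
Autoinducer-2 is present, so CilH is inactive.
Ni²⁺ is present, so BexL is active.
Maltulose is present, so FenK is active.
No repressor is bound and BexL and FenK are active, so *kepW* is transcribed.
So KepW is produced and active.
cAMP is absent, so OrvH is inactive.
Required activator OrvH is absent, so *dovE* is not transcribed.
So DovE is not produced.
With no repressor bound, *purD* is transcribed.
So PurD is produced and active.
No repressor is bound and KepW and PurD are active, so *fubN* is transcribed.
→ *fubN* is ON in B.

B only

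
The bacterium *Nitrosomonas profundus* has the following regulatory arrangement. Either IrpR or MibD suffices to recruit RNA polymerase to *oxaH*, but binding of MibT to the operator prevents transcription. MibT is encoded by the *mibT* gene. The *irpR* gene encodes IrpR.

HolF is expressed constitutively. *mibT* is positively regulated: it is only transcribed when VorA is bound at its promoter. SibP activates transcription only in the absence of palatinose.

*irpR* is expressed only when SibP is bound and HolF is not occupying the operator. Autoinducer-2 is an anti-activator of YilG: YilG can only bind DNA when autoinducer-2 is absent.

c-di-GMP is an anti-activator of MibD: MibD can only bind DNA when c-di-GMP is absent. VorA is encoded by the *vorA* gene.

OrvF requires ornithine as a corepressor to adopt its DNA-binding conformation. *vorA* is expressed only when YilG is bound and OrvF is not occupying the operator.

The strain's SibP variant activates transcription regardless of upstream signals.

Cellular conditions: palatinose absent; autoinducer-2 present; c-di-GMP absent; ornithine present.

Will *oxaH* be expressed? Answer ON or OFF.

HolF is produced constitutively and is active.
SibP is constitutively active in this strain.
With repressor HolF bound, *irpR* is not transcribed.
So IrpR is not produced.
c-di-GMP is absent, so MibD is active.
Ornithine is present, so OrvF is active.
Autoinducer-2 is present, so YilG is inactive.
With repressor OrvF bound, *vorA* is not transcribed.
So VorA is not produced.
Required activator VorA is absent, so *mibT* is not transcribed.
So MibT is not produced.
Activator MibD is present, so *oxaH* is transcribed.

ON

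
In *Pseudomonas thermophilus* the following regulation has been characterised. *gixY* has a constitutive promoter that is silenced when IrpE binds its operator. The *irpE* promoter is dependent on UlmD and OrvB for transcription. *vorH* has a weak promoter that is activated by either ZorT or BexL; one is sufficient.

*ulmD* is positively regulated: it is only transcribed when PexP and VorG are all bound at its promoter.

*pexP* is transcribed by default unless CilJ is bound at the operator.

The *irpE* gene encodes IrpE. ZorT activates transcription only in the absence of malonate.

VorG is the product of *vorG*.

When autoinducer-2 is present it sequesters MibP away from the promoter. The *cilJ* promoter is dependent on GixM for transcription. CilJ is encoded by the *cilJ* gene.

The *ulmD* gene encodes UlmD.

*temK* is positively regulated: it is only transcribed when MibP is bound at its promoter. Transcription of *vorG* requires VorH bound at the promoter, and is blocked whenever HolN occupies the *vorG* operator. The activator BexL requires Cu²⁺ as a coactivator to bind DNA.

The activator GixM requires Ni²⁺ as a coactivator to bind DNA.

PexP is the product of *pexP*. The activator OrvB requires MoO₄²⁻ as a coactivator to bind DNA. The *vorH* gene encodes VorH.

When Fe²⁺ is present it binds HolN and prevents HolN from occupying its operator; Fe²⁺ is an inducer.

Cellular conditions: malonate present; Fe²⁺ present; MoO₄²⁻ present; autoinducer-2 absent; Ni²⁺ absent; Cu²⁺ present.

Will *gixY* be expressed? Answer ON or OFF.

Ni²⁺ is absent, so GixM is inactive.
Required activator GixM is absent, so *cilJ* is not transcribed.
So CilJ is not produced.
With no repressor bound, *pexP* is transcribed.
So PexP is produced and active.
Fe²⁺ is present, so HolN is inactive.
Malonate is present, so ZorT is inactive.
Cu²⁺ is present, so BexL is active.
Activator BexL is present, so *vorH* is transcribed.
So VorH is produced and active.
No repressor is bound and VorH is active, so *vorG* is transcribed.
So VorG is produced and active.
No repressor is bound and PexP and VorG are active, so *ulmD* is transcribed.
So UlmD is produced and active.
MoO₄²⁻ is present, so OrvB is active.
No repressor is bound and UlmD and OrvB are active, so *irpE* is transcribed.
So IrpE is produced and active.
With repressor IrpE bound, *gixY* is not transcribed.

OFF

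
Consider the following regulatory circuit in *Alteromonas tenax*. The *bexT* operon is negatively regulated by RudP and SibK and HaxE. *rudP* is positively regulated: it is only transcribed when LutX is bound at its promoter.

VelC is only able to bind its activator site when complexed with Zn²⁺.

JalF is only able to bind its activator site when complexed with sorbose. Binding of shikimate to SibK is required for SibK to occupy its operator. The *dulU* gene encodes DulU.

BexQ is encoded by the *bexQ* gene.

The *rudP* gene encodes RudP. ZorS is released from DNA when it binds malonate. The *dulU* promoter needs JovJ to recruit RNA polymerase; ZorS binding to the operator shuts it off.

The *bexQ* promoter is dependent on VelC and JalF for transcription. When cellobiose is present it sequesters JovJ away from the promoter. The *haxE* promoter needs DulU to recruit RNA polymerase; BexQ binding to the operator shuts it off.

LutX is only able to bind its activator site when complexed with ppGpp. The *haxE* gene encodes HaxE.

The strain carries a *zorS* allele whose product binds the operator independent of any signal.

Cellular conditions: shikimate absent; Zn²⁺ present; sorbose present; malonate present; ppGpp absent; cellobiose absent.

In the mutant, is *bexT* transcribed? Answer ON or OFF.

ppGpp is absent, so LutX is inactive.
Required activator LutX is absent, so *rudP* is not transcribed.
So RudP is not produced.
Shikimate is absent, so SibK is inactive.
Zn²⁺ is present, so VelC is active.
Sorbose is present, so JalF is active.
No repressor is bound and VelC and JalF are active, so *bexQ* is transcribed.
So BexQ is produced and active.
Cellobiose is absent, so JovJ is active.
ZorS is constitutively active in this strain.
With repressor ZorS bound, *dulU* is not transcribed.
So DulU is not produced.
With repressor BexQ bound, *haxE* is not transcribed.
So HaxE is not produced.
With no repressor bound, *bexT* is transcribed.

ON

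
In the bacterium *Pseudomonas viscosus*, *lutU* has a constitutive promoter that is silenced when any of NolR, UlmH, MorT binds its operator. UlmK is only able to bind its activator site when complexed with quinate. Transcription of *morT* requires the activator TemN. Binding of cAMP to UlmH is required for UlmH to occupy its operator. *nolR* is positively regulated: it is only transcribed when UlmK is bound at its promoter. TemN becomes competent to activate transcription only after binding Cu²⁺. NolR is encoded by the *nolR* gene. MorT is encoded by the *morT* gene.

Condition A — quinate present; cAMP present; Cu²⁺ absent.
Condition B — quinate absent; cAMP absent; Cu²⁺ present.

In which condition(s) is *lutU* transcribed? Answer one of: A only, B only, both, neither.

neither

Condition A:
Quinate is present, so UlmK is active.
No repressor is bound and UlmK is active, so *nolR* is transcribed.
So NolR is produced and active.
cAMP is present, so UlmH is active.
Cu²⁺ is absent, so TemN is inactive.
Required activator TemN is absent, so *morT* is not transcribed.
So MorT is not produced.
With repressor NolR bound, *lutU* is not transcribed.
→ *lutU* is OFF in A.
Condition B:
Quinate is absent, so UlmK is inactive.
Required activator UlmK is absent, so *nolR* is not transcribed.
So NolR is not produced.
cAMP is absent, so UlmH is inactive.
Cu²⁺ is present, so TemN is active.
No repressor is bound and TemN is active, so *morT* is transcribed.
So MorT is produced and active.
With repressor MorT bound, *lutU* is not transcribed.
→ *lutU* is OFF in B.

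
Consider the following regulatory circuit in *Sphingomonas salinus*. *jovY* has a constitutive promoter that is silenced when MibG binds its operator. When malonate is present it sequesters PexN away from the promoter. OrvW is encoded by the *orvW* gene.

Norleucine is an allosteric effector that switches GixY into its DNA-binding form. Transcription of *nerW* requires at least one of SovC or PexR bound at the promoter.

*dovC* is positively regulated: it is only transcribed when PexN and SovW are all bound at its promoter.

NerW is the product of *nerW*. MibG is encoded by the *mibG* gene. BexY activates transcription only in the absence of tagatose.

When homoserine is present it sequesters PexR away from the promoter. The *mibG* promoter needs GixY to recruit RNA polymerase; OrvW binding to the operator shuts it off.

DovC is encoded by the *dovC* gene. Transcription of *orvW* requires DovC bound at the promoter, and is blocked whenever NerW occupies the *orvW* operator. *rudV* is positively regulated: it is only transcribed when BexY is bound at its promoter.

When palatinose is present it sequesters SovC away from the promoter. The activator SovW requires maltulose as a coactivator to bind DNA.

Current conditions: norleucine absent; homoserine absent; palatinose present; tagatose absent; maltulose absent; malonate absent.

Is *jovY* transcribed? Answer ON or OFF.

ON

Malonate is absent, so PexN is active.
Maltulose is absent, so SovW is inactive.
Required activator SovW is absent, so *dovC* is not transcribed.
So DovC is not produced.
Palatinose is present, so SovC is inactive.
Homoserine is absent, so PexR is active.
Activator PexR is present, so *nerW* is transcribed.
So NerW is produced and active.
With repressor NerW bound, *orvW* is not transcribed.
So OrvW is not produced.
Norleucine is absent, so GixY is inactive.
Required activator GixY is absent, so *mibG* is not transcribed.
So MibG is not produced.
With no repressor bound, *jovY* is transcribed.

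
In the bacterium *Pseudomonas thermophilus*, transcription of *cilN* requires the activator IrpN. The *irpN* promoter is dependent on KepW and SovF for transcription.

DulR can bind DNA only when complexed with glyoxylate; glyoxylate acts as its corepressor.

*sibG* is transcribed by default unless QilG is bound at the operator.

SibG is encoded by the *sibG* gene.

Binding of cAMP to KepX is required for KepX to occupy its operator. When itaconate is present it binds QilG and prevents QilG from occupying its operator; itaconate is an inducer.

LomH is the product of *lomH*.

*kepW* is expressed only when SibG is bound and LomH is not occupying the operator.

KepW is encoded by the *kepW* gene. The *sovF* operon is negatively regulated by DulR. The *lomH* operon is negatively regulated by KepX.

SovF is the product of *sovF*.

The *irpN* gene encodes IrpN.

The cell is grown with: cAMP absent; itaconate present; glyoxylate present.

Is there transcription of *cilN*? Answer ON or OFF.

OFF

cAMP is absent, so KepX is inactive.
With no repressor bound, *lomH* is transcribed.
So LomH is produced and active.
Itaconate is present, so QilG is inactive.
With no repressor bound, *sibG* is transcribed.
So SibG is produced and active.
With repressor LomH bound, *kepW* is not transcribed.
So KepW is not produced.
Glyoxylate is present, so DulR is active.
With repressor DulR bound, *sovF* is not transcribed.
So SovF is not produced.
Required activator KepW is absent, so *irpN* is not transcribed.
So IrpN is not produced.
Required activator IrpN is absent, so *cilN* is not transcribed.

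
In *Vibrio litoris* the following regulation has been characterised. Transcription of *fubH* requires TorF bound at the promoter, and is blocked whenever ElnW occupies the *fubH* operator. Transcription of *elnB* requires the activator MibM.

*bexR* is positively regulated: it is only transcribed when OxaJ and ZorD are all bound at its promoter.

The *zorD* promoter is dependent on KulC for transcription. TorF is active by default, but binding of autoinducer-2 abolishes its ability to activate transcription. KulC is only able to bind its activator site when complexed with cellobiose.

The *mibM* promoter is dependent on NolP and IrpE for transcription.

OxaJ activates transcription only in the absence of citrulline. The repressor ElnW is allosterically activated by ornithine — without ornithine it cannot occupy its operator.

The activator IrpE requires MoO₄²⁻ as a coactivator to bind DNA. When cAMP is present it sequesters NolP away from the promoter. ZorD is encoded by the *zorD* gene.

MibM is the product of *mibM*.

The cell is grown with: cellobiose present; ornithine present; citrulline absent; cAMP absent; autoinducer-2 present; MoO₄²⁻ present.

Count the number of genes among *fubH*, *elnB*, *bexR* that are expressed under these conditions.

Autoinducer-2 is present, so TorF is inactive.
Ornithine is present, so ElnW is active.
With repressor ElnW bound, *fubH* is not transcribed.
→ *fubH* is OFF.
cAMP is absent, so NolP is active.
MoO₄²⁻ is present, so IrpE is active.
No repressor is bound and NolP and IrpE are active, so *mibM* is transcribed.
So MibM is produced and active.
No repressor is bound and MibM is active, so *elnB* is transcribed.
→ *elnB* is ON.
Citrulline is absent, so OxaJ is active.
Cellobiose is present, so KulC is active.
No repressor is bound and KulC is active, so *zorD* is transcribed.
So ZorD is produced and active.
No repressor is bound and OxaJ and ZorD are active, so *bexR* is transcribed.
→ *bexR* is ON.
2 of the 3 genes are transcribed.

2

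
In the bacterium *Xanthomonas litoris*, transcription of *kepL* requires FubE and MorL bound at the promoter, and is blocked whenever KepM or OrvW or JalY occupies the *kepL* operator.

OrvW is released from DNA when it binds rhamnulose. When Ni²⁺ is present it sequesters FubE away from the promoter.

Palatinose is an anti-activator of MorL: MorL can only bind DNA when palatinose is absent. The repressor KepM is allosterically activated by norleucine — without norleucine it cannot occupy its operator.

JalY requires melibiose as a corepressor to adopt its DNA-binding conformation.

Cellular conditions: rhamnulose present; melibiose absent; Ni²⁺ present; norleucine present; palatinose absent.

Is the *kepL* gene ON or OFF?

OFF

Ni²⁺ is present, so FubE is inactive.
Norleucine is present, so KepM is active.
Rhamnulose is present, so OrvW is inactive.
Palatinose is absent, so MorL is active.
Melibiose is absent, so JalY is inactive.
With repressor KepM bound, *kepL* is not transcribed.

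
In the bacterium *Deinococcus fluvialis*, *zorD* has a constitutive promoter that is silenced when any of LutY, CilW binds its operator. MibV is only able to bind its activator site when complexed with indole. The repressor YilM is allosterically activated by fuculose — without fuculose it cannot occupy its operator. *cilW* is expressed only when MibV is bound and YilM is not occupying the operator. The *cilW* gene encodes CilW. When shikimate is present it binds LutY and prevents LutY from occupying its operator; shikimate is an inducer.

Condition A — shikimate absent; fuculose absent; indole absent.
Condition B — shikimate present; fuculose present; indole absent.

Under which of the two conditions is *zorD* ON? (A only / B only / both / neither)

B only

Condition A:
Shikimate is absent, so LutY is active.
Fuculose is absent, so YilM is inactive.
Indole is absent, so MibV is inactive.
Required activator MibV is absent, so *cilW* is not transcribed.
So CilW is not produced.
With repressor LutY bound, *zorD* is not transcribed.
→ *zorD* is OFF in A.
Condition B:
Shikimate is present, so LutY is inactive.
Fuculose is present, so YilM is active.
Indole is absent, so MibV is inactive.
With repressor YilM bound, *cilW* is not transcribed.
So CilW is not produced.
With no repressor bound, *zorD* is transcribed.
→ *zorD* is ON in B.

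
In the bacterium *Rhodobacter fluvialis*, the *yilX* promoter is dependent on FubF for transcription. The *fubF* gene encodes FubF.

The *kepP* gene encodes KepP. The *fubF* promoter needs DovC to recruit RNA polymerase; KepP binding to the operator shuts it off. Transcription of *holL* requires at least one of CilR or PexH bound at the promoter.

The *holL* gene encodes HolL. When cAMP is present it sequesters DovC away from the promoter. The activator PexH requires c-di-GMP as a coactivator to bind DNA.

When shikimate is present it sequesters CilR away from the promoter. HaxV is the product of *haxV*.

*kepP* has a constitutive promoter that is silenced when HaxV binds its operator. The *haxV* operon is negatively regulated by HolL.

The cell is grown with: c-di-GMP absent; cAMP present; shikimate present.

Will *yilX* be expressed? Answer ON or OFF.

Shikimate is present, so CilR is inactive.
c-di-GMP is absent, so PexH is inactive.
No activator is available at the *holL* promoter, so *holL* is not transcribed.
So HolL is not produced.
With no repressor bound, *haxV* is transcribed.
So HaxV is produced and active.
With repressor HaxV bound, *kepP* is not transcribed.
So KepP is not produced.
cAMP is present, so DovC is inactive.
Required activator DovC is absent, so *fubF* is not transcribed.
So FubF is not produced.
Required activator FubF is absent, so *yilX* is not transcribed.

OFF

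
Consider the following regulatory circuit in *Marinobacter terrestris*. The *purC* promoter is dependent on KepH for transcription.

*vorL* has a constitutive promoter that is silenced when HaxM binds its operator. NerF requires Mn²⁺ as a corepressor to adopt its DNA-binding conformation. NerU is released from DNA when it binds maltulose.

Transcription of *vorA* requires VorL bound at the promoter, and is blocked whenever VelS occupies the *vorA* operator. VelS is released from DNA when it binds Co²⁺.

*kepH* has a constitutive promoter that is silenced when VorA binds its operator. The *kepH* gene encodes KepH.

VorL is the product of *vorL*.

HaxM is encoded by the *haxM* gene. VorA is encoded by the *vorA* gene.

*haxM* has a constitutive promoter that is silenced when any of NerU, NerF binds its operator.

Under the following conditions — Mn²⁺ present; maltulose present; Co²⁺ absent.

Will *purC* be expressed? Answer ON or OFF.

Maltulose is present, so NerU is inactive.
Mn²⁺ is present, so NerF is active.
With repressor NerF bound, *haxM* is not transcribed.
So HaxM is not produced.
With no repressor bound, *vorL* is transcribed.
So VorL is produced and active.
Co²⁺ is absent, so VelS is active.
With repressor VelS bound, *vorA* is not transcribed.
So VorA is not produced.
With no repressor bound, *kepH* is transcribed.
So KepH is produced and active.
No repressor is bound and KepH is active, so *purC* is transcribed.

ON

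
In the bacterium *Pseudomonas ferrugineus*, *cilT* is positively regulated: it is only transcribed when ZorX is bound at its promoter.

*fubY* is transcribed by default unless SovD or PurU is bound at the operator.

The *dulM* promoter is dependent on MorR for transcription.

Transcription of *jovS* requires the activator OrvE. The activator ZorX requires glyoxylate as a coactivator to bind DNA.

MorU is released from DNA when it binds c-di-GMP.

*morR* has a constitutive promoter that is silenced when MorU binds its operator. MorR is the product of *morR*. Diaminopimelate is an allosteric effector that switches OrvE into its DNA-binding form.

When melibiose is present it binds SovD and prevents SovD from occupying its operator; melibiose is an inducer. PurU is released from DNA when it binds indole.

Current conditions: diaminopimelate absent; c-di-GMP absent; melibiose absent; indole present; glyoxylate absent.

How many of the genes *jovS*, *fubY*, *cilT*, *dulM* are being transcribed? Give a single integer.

0

Diaminopimelate is absent, so OrvE is inactive.
Required activator OrvE is absent, so *jovS* is not transcribed.
→ *jovS* is OFF.
Melibiose is absent, so SovD is active.
Indole is present, so PurU is inactive.
With repressor SovD bound, *fubY* is not transcribed.
→ *fubY* is OFF.
Glyoxylate is absent, so ZorX is inactive.
Required activator ZorX is absent, so *cilT* is not transcribed.
→ *cilT* is OFF.
c-di-GMP is absent, so MorU is active.
With repressor MorU bound, *morR* is not transcribed.
So MorR is not produced.
Required activator MorR is absent, so *dulM* is not transcribed.
→ *dulM* is OFF.
0 of the 4 genes are transcribed.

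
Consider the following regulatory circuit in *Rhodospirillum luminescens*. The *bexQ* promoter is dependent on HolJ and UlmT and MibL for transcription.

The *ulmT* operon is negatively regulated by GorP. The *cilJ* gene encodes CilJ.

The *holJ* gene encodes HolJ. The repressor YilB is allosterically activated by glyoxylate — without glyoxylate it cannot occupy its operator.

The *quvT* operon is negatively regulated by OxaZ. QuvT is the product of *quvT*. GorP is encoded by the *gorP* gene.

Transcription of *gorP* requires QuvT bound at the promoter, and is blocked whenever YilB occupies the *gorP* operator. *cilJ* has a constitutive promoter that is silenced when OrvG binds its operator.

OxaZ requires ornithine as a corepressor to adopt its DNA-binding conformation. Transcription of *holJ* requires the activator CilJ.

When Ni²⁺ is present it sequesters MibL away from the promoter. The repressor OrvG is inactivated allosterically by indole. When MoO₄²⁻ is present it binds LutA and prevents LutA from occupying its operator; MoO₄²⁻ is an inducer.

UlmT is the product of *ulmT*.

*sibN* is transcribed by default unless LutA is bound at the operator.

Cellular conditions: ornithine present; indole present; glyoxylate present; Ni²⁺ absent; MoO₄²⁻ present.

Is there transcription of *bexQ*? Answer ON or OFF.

Indole is present, so OrvG is inactive.
With no repressor bound, *cilJ* is transcribed.
So CilJ is produced and active.
No repressor is bound and CilJ is active, so *holJ* is transcribed.
So HolJ is produced and active.
Glyoxylate is present, so YilB is active.
Ornithine is present, so OxaZ is active.
With repressor OxaZ bound, *quvT* is not transcribed.
So QuvT is not produced.
With repressor YilB bound, *gorP* is not transcribed.
So GorP is not produced.
With no repressor bound, *ulmT* is transcribed.
So UlmT is produced and active.
Ni²⁺ is absent, so MibL is active.
No repressor is bound and HolJ and UlmT and MibL are active, so *bexQ* is transcribed.

ON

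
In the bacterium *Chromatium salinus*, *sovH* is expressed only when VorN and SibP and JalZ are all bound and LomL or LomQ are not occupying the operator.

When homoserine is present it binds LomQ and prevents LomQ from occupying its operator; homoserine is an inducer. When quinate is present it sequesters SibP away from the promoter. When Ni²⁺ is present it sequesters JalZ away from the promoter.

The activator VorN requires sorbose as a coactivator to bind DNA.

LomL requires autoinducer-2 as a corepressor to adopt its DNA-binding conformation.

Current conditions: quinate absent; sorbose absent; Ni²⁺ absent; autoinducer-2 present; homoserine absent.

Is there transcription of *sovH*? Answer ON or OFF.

Sorbose is absent, so VorN is inactive.
Quinate is absent, so SibP is active.
Autoinducer-2 is present, so LomL is active.
Ni²⁺ is absent, so JalZ is active.
Homoserine is absent, so LomQ is active.
With repressor LomL bound, *sovH* is not transcribed.

OFF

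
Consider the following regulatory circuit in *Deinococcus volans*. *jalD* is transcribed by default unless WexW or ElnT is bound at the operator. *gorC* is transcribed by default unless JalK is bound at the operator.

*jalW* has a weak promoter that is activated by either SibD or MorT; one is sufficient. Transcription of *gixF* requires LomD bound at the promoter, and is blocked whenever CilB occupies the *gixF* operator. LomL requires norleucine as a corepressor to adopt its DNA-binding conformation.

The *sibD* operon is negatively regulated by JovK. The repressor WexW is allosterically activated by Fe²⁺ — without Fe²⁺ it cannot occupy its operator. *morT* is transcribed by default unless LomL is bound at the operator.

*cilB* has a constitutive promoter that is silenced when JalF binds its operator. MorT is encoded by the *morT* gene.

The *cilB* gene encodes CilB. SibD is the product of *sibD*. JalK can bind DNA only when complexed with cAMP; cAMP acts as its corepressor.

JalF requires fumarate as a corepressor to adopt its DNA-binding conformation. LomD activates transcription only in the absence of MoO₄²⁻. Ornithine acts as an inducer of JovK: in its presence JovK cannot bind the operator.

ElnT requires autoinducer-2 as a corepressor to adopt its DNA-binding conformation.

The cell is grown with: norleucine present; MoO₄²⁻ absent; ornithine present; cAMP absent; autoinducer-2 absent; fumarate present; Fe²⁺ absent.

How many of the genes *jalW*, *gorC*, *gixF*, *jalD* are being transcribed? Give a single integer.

Ornithine is present, so JovK is inactive.
With no repressor bound, *sibD* is transcribed.
So SibD is produced and active.
Norleucine is present, so LomL is active.
With repressor LomL bound, *morT* is not transcribed.
So MorT is not produced.
Activator SibD is present, so *jalW* is transcribed.
→ *jalW* is ON.
cAMP is absent, so JalK is inactive.
With no repressor bound, *gorC* is transcribed.
→ *gorC* is ON.
Fumarate is present, so JalF is active.
With repressor JalF bound, *cilB* is not transcribed.
So CilB is not produced.
MoO₄²⁻ is absent, so LomD is active.
No repressor is bound and LomD is active, so *gixF* is transcribed.
→ *gixF* is ON.
Fe²⁺ is absent, so WexW is inactive.
Autoinducer-2 is absent, so ElnT is inactive.
With no repressor bound, *jalD* is transcribed.
→ *jalD* is ON.
4 of the 4 genes are transcribed.

4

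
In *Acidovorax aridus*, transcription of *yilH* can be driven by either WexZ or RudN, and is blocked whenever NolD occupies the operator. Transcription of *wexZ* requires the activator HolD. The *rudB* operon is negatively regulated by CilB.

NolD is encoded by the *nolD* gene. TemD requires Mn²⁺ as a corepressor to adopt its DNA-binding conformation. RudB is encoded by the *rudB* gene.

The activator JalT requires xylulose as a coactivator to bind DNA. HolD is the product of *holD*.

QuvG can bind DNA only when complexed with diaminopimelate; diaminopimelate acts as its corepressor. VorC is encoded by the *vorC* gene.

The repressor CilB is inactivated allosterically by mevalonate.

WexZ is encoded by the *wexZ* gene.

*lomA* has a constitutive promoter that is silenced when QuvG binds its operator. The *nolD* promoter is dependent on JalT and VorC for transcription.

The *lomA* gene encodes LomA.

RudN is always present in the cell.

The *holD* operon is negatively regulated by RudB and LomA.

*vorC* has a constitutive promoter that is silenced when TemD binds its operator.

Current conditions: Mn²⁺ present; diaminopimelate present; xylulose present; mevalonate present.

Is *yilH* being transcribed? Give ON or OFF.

ON

Xylulose is present, so JalT is active.
Mn²⁺ is present, so TemD is active.
With repressor TemD bound, *vorC* is not transcribed.
So VorC is not produced.
Required activator VorC is absent, so *nolD* is not transcribed.
So NolD is not produced.
Mevalonate is present, so CilB is inactive.
With no repressor bound, *rudB* is transcribed.
So RudB is produced and active.
Diaminopimelate is present, so QuvG is active.
With repressor QuvG bound, *lomA* is not transcribed.
So LomA is not produced.
With repressor RudB bound, *holD* is not transcribed.
So HolD is not produced.
Required activator HolD is absent, so *wexZ* is not transcribed.
So WexZ is not produced.
RudN is produced constitutively and is active.
Activator RudN is present, so *yilH* is transcribed.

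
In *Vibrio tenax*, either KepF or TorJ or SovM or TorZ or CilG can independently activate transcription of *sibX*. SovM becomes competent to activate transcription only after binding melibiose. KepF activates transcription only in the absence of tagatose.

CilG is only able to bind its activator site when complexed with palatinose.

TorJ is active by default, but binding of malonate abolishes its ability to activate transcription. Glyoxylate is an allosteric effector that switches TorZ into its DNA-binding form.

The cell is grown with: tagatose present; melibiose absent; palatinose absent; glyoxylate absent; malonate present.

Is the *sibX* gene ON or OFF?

Tagatose is present, so KepF is inactive.
Malonate is present, so TorJ is inactive.
Melibiose is absent, so SovM is inactive.
Glyoxylate is absent, so TorZ is inactive.
Palatinose is absent, so CilG is inactive.
No activator is available at the *sibX* promoter, so *sibX* is not transcribed.

OFF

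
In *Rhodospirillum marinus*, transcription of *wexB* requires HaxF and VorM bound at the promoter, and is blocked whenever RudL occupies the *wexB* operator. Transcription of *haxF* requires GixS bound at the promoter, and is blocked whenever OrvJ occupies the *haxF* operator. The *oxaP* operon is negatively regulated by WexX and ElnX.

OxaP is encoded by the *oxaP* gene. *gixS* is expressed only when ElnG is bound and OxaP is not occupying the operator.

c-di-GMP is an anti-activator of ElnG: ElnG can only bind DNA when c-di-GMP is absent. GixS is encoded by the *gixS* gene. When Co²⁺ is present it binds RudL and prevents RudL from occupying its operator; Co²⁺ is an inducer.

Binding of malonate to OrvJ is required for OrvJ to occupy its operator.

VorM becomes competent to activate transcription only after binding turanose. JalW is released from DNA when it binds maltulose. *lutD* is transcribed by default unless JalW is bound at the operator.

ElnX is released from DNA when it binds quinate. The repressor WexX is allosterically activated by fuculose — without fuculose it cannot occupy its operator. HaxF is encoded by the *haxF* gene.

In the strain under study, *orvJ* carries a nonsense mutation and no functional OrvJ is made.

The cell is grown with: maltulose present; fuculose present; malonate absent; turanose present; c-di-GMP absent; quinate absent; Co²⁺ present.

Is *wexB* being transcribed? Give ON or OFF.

Co²⁺ is present, so RudL is inactive.
OrvJ is non-functional in this strain, so it has no effect.
Fuculose is present, so WexX is active.
Quinate is absent, so ElnX is active.
With repressor WexX bound, *oxaP* is not transcribed.
So OxaP is not produced.
c-di-GMP is absent, so ElnG is active.
No repressor is bound and ElnG is active, so *gixS* is transcribed.
So GixS is produced and active.
No repressor is bound and GixS is active, so *haxF* is transcribed.
So HaxF is produced and active.
Turanose is present, so VorM is active.
No repressor is bound and HaxF and VorM are active, so *wexB* is transcribed.

ON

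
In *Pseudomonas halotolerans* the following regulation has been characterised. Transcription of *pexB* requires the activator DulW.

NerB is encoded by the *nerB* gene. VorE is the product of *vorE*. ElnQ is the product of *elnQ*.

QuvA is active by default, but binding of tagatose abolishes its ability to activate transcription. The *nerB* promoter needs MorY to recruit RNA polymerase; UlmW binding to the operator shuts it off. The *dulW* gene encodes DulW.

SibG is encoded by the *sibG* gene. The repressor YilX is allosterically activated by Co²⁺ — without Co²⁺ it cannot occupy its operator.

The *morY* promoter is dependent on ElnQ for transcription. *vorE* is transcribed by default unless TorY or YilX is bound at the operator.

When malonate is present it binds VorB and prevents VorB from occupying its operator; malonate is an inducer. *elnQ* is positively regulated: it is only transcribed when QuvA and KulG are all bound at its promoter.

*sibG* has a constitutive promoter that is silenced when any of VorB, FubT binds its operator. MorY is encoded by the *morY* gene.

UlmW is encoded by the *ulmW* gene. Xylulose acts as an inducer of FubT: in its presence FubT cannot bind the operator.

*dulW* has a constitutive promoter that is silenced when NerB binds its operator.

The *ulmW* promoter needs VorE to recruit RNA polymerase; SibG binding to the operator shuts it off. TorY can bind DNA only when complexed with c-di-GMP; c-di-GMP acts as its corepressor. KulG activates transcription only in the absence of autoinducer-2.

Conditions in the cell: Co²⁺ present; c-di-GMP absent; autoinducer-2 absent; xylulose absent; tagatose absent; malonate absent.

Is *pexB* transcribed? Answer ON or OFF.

OFF

Malonate is absent, so VorB is active.
Xylulose is absent, so FubT is active.
With repressor VorB bound, *sibG* is not transcribed.
So SibG is not produced.
c-di-GMP is absent, so TorY is inactive.
Co²⁺ is present, so YilX is active.
With repressor YilX bound, *vorE* is not transcribed.
So VorE is not produced.
Required activator VorE is absent, so *ulmW* is not transcribed.
So UlmW is not produced.
Tagatose is absent, so QuvA is active.
Autoinducer-2 is absent, so KulG is active.
No repressor is bound and QuvA and KulG are active, so *elnQ* is transcribed.
So ElnQ is produced and active.
No repressor is bound and ElnQ is active, so *morY* is transcribed.
So MorY is produced and active.
No repressor is bound and MorY is active, so *nerB* is transcribed.
So NerB is produced and active.
With repressor NerB bound, *dulW* is not transcribed.
So DulW is not produced.
Required activator DulW is absent, so *pexB* is not transcribed.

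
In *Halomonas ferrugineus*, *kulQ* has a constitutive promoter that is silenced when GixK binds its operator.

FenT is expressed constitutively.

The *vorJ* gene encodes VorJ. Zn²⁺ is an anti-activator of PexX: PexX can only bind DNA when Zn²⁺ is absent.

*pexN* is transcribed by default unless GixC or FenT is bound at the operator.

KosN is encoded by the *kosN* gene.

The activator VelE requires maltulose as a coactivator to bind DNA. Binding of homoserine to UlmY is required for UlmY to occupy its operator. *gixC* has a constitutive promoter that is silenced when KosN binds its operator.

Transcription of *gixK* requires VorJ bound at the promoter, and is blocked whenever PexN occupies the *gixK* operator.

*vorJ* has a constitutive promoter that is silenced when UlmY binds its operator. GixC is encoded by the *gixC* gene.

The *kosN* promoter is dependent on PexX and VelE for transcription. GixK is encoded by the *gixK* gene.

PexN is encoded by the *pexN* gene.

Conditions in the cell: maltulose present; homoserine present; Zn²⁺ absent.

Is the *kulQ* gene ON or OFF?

Zn²⁺ is absent, so PexX is active.
Maltulose is present, so VelE is active.
No repressor is bound and PexX and VelE are active, so *kosN* is transcribed.
So KosN is produced and active.
With repressor KosN bound, *gixC* is not transcribed.
So GixC is not produced.
FenT is produced constitutively and is active.
With repressor FenT bound, *pexN* is not transcribed.
So PexN is not produced.
Homoserine is present, so UlmY is active.
With repressor UlmY bound, *vorJ* is not transcribed.
So VorJ is not produced.
Required activator VorJ is absent, so *gixK* is not transcribed.
So GixK is not produced.
With no repressor bound, *kulQ* is transcribed.

ON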